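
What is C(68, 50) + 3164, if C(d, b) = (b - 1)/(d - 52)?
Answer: 50673/16 ≈ 3167.1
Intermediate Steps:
C(d, b) = (-1 + b)/(-52 + d)
C(68, 50) + 3164 = (-1 + 50)/(-52 + 68) + 3164 = 49/16 + 3164 = 50673/16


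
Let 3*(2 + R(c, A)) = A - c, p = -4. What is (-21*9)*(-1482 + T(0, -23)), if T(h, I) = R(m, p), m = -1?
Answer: 280665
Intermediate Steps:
R(c, A) = -2 - c/3 + A/3 (R(c, A) = -2 + (A - c)/3 = -2 + (-c/3 + A/3) = -2 - c/3 + A/3)
T(h, I) = -3 (T(h, I) = -2 - ⅓*(-1) + (⅓)*(-4) = -2 + ⅓ - 4/3 = -3)
(-21*9)*(-1482 + T(0, -23)) = (-21*9)*(-1482 - 3) = -189*(-1485) = 280665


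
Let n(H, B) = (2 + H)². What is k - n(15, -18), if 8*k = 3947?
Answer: 1635/8 ≈ 204.38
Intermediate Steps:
k = 3947/8 (k = (⅛)*3947 = 3947/8 ≈ 493.38)
k - n(15, -18) = 3947/8 - (2 + 15)² = 3947/8 - 1*17² = 3947/8 - 1*289 = 3947/8 - 289 = 1635/8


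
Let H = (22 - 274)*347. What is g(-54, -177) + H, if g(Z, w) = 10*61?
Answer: -86834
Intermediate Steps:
H = -87444 (H = -252*347 = -87444)
g(Z, w) = 610
g(-54, -177) + H = 610 - 87444 = -86834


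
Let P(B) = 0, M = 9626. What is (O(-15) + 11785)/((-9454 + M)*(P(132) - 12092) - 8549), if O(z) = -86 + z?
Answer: -11684/2088373 ≈ -0.0055948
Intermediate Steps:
(O(-15) + 11785)/((-9454 + M)*(P(132) - 12092) - 8549) = ((-86 - 15) + 11785)/((-9454 + 9626)*(0 - 12092) - 8549) = (-101 + 11785)/(172*(-12092) - 8549) = 11684/(-2079824 - 8549) = 11684/(-2088373) = 11684*(-1/2088373) = -11684/2088373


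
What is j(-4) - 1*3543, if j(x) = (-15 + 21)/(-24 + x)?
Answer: -49605/14 ≈ -3543.2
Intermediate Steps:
j(x) = 6/(-24 + x)
j(-4) - 1*3543 = 6/(-24 - 4) - 1*3543 = 6/(-28) - 3543 = 6*(-1/28) - 3543 = -3/14 - 3543 = -49605/14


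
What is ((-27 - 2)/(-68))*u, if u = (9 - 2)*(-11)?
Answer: -2233/68 ≈ -32.838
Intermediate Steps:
u = -77 (u = 7*(-11) = -77)
((-27 - 2)/(-68))*u = ((-27 - 2)/(-68))*(-77) = -29*(-1/68)*(-77) = (29/68)*(-77) = -2233/68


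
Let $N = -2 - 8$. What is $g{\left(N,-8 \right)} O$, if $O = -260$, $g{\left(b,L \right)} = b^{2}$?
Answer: $-26000$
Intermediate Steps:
$N = -10$ ($N = -2 - 8 = -10$)
$g{\left(N,-8 \right)} O = \left(-10\right)^{2} \left(-260\right) = 100 \left(-260\right) = -26000$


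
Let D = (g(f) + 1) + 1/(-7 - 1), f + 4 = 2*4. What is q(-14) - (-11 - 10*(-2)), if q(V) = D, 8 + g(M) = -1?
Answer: -137/8 ≈ -17.125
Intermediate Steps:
f = 4 (f = -4 + 2*4 = -4 + 8 = 4)
g(M) = -9 (g(M) = -8 - 1 = -9)
D = -65/8 (D = (-9 + 1) + 1/(-7 - 1) = -8 + 1/(-8) = -8 - 1/8 = -65/8 ≈ -8.1250)
q(V) = -65/8
q(-14) - (-11 - 10*(-2)) = -65/8 - (-11 - 10*(-2)) = -65/8 - (-11 + 20) = -65/8 - 1*9 = -65/8 - 9 = -137/8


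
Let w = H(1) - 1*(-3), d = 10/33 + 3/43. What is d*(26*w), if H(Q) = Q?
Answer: 55016/1419 ≈ 38.771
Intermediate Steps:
d = 529/1419 (d = 10*(1/33) + 3*(1/43) = 10/33 + 3/43 = 529/1419 ≈ 0.37280)
w = 4 (w = 1 - 1*(-3) = 1 + 3 = 4)
d*(26*w) = 529*(26*4)/1419 = (529/1419)*104 = 55016/1419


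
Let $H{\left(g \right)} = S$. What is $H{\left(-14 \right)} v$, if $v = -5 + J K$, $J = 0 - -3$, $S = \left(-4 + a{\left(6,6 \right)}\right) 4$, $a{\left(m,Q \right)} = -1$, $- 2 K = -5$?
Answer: $-50$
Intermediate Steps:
$K = \frac{5}{2}$ ($K = \left(- \frac{1}{2}\right) \left(-5\right) = \frac{5}{2} \approx 2.5$)
$S = -20$ ($S = \left(-4 - 1\right) 4 = \left(-5\right) 4 = -20$)
$J = 3$ ($J = 0 + 3 = 3$)
$H{\left(g \right)} = -20$
$v = \frac{5}{2}$ ($v = -5 + 3 \cdot \frac{5}{2} = -5 + \frac{15}{2} = \frac{5}{2} \approx 2.5$)
$H{\left(-14 \right)} v = \left(-20\right) \frac{5}{2} = -50$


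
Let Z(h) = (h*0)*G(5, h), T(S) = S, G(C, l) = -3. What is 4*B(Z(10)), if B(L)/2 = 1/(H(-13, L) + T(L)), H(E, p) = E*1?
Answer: -8/13 ≈ -0.61539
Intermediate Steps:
H(E, p) = E
Z(h) = 0 (Z(h) = (h*0)*(-3) = 0*(-3) = 0)
B(L) = 2/(-13 + L)
4*B(Z(10)) = 4*(2/(-13 + 0)) = 4*(2/(-13)) = 4*(2*(-1/13)) = 4*(-2/13) = -8/13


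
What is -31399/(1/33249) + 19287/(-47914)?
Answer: -50021514127101/47914 ≈ -1.0440e+9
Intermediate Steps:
-31399/(1/33249) + 19287/(-47914) = -31399/1/33249 + 19287*(-1/47914) = -31399*33249 - 19287/47914 = -1043985351 - 19287/47914 = -50021514127101/47914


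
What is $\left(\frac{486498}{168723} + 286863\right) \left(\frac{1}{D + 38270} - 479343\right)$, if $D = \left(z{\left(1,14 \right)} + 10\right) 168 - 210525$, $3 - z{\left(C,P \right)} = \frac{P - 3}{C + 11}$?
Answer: $- \frac{1316441812548433988224}{9573624225} \approx -1.3751 \cdot 10^{11}$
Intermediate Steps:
$z{\left(C,P \right)} = 3 - \frac{-3 + P}{11 + C}$ ($z{\left(C,P \right)} = 3 - \frac{P - 3}{C + 11} = 3 - \frac{-3 + P}{11 + C}$)
$D = -208495$ ($D = \left(\frac{36 - 14 + 3 \cdot 1}{11 + 1} + 10\right) 168 - 210525 = \left(\frac{36 - 14 + 3}{12} + 10\right) 168 - 210525 = \left(\frac{1}{12} \cdot 25 + 10\right) 168 - 210525 = \left(\frac{25}{12} + 10\right) 168 - 210525 = \frac{145}{12} \cdot 168 - 210525 = 2030 - 210525 = -208495$)
$\left(\frac{486498}{168723} + 286863\right) \left(\frac{1}{D + 38270} - 479343\right) = \left(\frac{486498}{168723} + 286863\right) \left(\frac{1}{-208495 + 38270} - 479343\right) = \left(486498 \cdot \frac{1}{168723} + 286863\right) \left(\frac{1}{-170225} - 479343\right) = \left(\frac{162166}{56241} + 286863\right) \left(- \frac{1}{170225} - 479343\right) = \frac{16133624149}{56241} \left(- \frac{81596162176}{170225}\right) = - \frac{1316441812548433988224}{9573624225}$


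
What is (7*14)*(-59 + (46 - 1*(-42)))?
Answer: 2842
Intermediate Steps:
(7*14)*(-59 + (46 - 1*(-42))) = 98*(-59 + (46 + 42)) = 98*(-59 + 88) = 98*29 = 2842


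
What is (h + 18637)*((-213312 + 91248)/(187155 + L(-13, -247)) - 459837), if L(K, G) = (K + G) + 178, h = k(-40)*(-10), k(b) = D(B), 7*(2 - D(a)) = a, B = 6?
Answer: -11215619987723535/1309511 ≈ -8.5647e+9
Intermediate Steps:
D(a) = 2 - a/7
k(b) = 8/7 (k(b) = 2 - 1/7*6 = 2 - 6/7 = 8/7)
h = -80/7 (h = (8/7)*(-10) = -80/7 ≈ -11.429)
L(K, G) = 178 + G + K (L(K, G) = (G + K) + 178 = 178 + G + K)
(h + 18637)*((-213312 + 91248)/(187155 + L(-13, -247)) - 459837) = (-80/7 + 18637)*((-213312 + 91248)/(187155 + (178 - 247 - 13)) - 459837) = 130379*(-122064/(187155 - 82) - 459837)/7 = 130379*(-122064/187073 - 459837)/7 = (130379/7)*(-86023209165/187073) = -11215619987723535/1309511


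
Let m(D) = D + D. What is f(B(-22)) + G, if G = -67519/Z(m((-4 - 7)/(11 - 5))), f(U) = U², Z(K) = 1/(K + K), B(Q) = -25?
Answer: 1487293/3 ≈ 4.9576e+5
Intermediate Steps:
m(D) = 2*D
Z(K) = 1/(2*K)
G = 1485418/3 (G = -67519*4*(-4 - 7)/(11 - 5) = -67519/(1/(2*((2*(-11/6))))) = -67519/(1/(2*(-11/3))) = -67519/((½)*(-3/11)) = -67519/(-3/22) = -67519*(-22/3) = 1485418/3 ≈ 4.9514e+5)
f(B(-22)) + G = (-25)² + 1485418/3 = 625 + 1485418/3 = 1487293/3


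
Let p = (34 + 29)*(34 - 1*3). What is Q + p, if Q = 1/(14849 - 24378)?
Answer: 18610136/9529 ≈ 1953.0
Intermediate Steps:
p = 1953 (p = 63*(34 - 3) = 63*31 = 1953)
Q = -1/9529 (Q = 1/(-9529) = -1/9529 ≈ -0.00010494)
Q + p = -1/9529 + 1953 = 18610136/9529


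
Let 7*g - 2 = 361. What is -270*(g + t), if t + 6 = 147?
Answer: -364500/7 ≈ -52071.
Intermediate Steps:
g = 363/7 (g = 2/7 + (⅐)*361 = 2/7 + 361/7 = 363/7 ≈ 51.857)
t = 141 (t = -6 + 147 = 141)
-270*(g + t) = -270*(363/7 + 141) = -270*1350/7 = -364500/7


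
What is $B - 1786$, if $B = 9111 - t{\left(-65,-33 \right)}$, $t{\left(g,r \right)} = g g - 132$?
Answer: $3232$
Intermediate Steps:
$t{\left(g,r \right)} = -132 + g^{2}$ ($t{\left(g,r \right)} = g^{2} - 132 = -132 + g^{2}$)
$B = 5018$ ($B = 9111 - \left(-132 + \left(-65\right)^{2}\right) = 9111 - \left(-132 + 4225\right) = 9111 - 4093 = 5018$)
$B - 1786 = 5018 - 1786 = 3232$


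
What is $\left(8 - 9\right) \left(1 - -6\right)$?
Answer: $-7$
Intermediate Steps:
$\left(8 - 9\right) \left(1 - -6\right) = - (1 + 6) = \left(-1\right) 7 = -7$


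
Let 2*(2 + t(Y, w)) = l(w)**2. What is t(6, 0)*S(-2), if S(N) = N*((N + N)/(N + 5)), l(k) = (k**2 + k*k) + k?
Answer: -16/3 ≈ -5.3333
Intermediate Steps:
l(k) = k + 2*k**2 (l(k) = (k**2 + k**2) + k = 2*k**2 + k = k + 2*k**2)
S(N) = 2*N**2/(5 + N) (S(N) = N*((2*N)/(5 + N)) = N*(2*N/(5 + N)) = 2*N**2/(5 + N))
t(Y, w) = -2 + w**2*(1 + 2*w)**2/2 (t(Y, w) = -2 + (w*(1 + 2*w))**2/2 = -2 + (w**2*(1 + 2*w)**2)/2 = -2 + w**2*(1 + 2*w)**2/2)
t(6, 0)*S(-2) = (-2 + (1/2)*0**2*(1 + 2*0)**2)*(2*(-2)**2/(5 - 2)) = (-2 + (1/2)*0*(1 + 0)**2)*(2*4/3) = (-2 + (1/2)*0*1**2)*(2*4*(1/3)) = (-2 + (1/2)*0*1)*(8/3) = (-2 + 0)*(8/3) = -2*8/3 = -16/3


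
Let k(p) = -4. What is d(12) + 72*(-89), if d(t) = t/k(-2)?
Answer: -6411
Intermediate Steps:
d(t) = -t/4 (d(t) = t/(-4) = t*(-1/4) = -t/4)
d(12) + 72*(-89) = -1/4*12 + 72*(-89) = -3 - 6408 = -6411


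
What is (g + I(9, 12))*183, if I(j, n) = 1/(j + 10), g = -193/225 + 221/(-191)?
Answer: -97734017/272175 ≈ -359.08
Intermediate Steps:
g = -86588/42975 (g = -193*1/225 + 221*(-1/191) = -193/225 - 221/191 = -86588/42975 ≈ -2.0148)
I(j, n) = 1/(10 + j)
(g + I(9, 12))*183 = (-86588/42975 + 1/(10 + 9))*183 = (-86588/42975 + 1/19)*183 = -1602197/816525*183 = -97734017/272175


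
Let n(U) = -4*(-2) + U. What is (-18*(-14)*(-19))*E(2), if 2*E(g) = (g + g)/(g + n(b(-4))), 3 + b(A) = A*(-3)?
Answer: -504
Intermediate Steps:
b(A) = -3 - 3*A (b(A) = -3 + A*(-3) = -3 - 3*A)
n(U) = 8 + U
E(g) = g/(17 + g) (E(g) = ((g + g)/(g + (8 + (-3 - 3*(-4)))))/2 = ((2*g)/(g + (8 + (-3 + 12))))/2 = ((2*g)/(g + (8 + 9)))/2 = ((2*g)/(g + 17))/2 = ((2*g)/(17 + g))/2 = (2*g/(17 + g))/2 = g/(17 + g))
(-18*(-14)*(-19))*E(2) = (-18*(-14)*(-19))*(2/(17 + 2)) = (252*(-19))*(2/19) = -9576/19 = -4788*2/19 = -504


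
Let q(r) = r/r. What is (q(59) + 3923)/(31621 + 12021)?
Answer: 1962/21821 ≈ 0.089913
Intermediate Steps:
q(r) = 1
(q(59) + 3923)/(31621 + 12021) = (1 + 3923)/(31621 + 12021) = 3924/43642 = 3924*(1/43642) = 1962/21821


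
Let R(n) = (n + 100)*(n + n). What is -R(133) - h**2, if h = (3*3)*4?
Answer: -63274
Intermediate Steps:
R(n) = 2*n*(100 + n) (R(n) = (100 + n)*(2*n) = 2*n*(100 + n))
h = 36 (h = 9*4 = 36)
-R(133) - h**2 = -2*133*(100 + 133) - 1*36**2 = -2*133*233 - 1*1296 = -1*61978 - 1296 = -61978 - 1296 = -63274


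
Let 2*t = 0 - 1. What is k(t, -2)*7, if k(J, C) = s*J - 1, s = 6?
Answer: -28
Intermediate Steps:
t = -½ (t = (0 - 1)/2 = (½)*(-1) = -½ ≈ -0.50000)
k(J, C) = -1 + 6*J (k(J, C) = 6*J - 1 = -1 + 6*J)
k(t, -2)*7 = (-1 + 6*(-½))*7 = (-1 - 3)*7 = -4*7 = -28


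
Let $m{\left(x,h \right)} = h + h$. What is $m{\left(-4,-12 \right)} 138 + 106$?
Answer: $-3206$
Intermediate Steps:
$m{\left(x,h \right)} = 2 h$
$m{\left(-4,-12 \right)} 138 + 106 = 2 \left(-12\right) 138 + 106 = \left(-24\right) 138 + 106 = -3312 + 106 = -3206$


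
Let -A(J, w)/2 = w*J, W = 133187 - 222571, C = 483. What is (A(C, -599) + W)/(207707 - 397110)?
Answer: -489250/189403 ≈ -2.5831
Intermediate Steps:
W = -89384
A(J, w) = -2*J*w (A(J, w) = -2*w*J = -2*J*w)
(A(C, -599) + W)/(207707 - 397110) = (-2*483*(-599) - 89384)/(207707 - 397110) = (578634 - 89384)/(-189403) = 489250*(-1/189403) = -489250/189403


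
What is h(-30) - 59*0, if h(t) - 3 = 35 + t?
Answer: 8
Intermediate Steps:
h(t) = 38 + t (h(t) = 3 + (35 + t) = 38 + t)
h(-30) - 59*0 = (38 - 30) - 59*0 = 8 - 1*0 = 8 + 0 = 8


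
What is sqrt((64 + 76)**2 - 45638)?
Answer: I*sqrt(26038) ≈ 161.36*I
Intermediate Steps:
sqrt((64 + 76)**2 - 45638) = sqrt(140**2 - 45638) = sqrt(19600 - 45638) = sqrt(-26038) = I*sqrt(26038)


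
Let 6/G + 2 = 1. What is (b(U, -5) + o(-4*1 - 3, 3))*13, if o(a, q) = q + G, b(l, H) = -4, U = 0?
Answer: -91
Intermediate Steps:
G = -6 (G = 6/(-2 + 1) = 6/(-1) = 6*(-1) = -6)
o(a, q) = -6 + q (o(a, q) = q - 6 = -6 + q)
(b(U, -5) + o(-4*1 - 3, 3))*13 = (-4 + (-6 + 3))*13 = (-4 - 3)*13 = -7*13 = -91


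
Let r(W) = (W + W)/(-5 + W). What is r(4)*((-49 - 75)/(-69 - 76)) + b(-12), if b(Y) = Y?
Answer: -2732/145 ≈ -18.841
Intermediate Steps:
r(W) = 2*W/(-5 + W) (r(W) = (2*W)/(-5 + W) = 2*W/(-5 + W))
r(4)*((-49 - 75)/(-69 - 76)) + b(-12) = (2*4/(-5 + 4))*((-49 - 75)/(-69 - 76)) - 12 = (2*4/(-1))*(-124/(-145)) - 12 = (2*4*(-1))*(-124*(-1/145)) - 12 = -8*124/145 - 12 = -992/145 - 12 = -2732/145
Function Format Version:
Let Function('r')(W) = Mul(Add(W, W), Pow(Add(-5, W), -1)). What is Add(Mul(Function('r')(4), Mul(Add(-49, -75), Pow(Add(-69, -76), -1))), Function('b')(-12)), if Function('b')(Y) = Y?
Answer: Rational(-2732, 145) ≈ -18.841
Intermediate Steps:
Function('r')(W) = Mul(2, W, Pow(Add(-5, W), -1)) (Function('r')(W) = Mul(Mul(2, W), Pow(Add(-5, W), -1)) = Mul(2, W, Pow(Add(-5, W), -1)))
Add(Mul(Function('r')(4), Mul(Add(-49, -75), Pow(Add(-69, -76), -1))), Function('b')(-12)) = Add(Mul(Mul(2, 4, Pow(Add(-5, 4), -1)), Mul(Add(-49, -75), Pow(Add(-69, -76), -1))), -12) = Add(Mul(Mul(2, 4, Pow(-1, -1)), Mul(-124, Pow(-145, -1))), -12) = Add(Mul(Mul(2, 4, -1), Mul(-124, Rational(-1, 145))), -12) = Add(Mul(-8, Rational(124, 145)), -12) = Add(Rational(-992, 145), -12) = Rational(-2732, 145)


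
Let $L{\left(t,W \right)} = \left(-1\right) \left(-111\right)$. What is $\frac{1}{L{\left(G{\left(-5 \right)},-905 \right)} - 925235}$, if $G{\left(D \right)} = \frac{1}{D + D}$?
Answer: $- \frac{1}{925124} \approx -1.0809 \cdot 10^{-6}$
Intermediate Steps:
$G{\left(D \right)} = \frac{1}{2 D}$
$L{\left(t,W \right)} = 111$
$\frac{1}{L{\left(G{\left(-5 \right)},-905 \right)} - 925235} = \frac{1}{111 - 925235} = \frac{1}{-925124} = - \frac{1}{925124}$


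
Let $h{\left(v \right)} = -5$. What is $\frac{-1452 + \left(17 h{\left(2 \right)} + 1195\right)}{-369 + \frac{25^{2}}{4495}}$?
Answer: $\frac{153729}{165803} \approx 0.92718$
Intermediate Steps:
$\frac{-1452 + \left(17 h{\left(2 \right)} + 1195\right)}{-369 + \frac{25^{2}}{4495}} = \frac{-1452 + \left(17 \left(-5\right) + 1195\right)}{-369 + \frac{25^{2}}{4495}} = \frac{-1452 + \left(-85 + 1195\right)}{-369 + 625 \cdot \frac{1}{4495}} = \frac{-1452 + 1110}{-369 + \frac{125}{899}} = - \frac{342}{- \frac{331606}{899}} = \left(-342\right) \left(- \frac{899}{331606}\right) = \frac{153729}{165803}$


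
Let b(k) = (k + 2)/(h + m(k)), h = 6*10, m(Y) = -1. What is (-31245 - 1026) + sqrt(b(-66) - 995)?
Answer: -32271 + I*sqrt(3467371)/59 ≈ -32271.0 + 31.561*I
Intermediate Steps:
h = 60
b(k) = 2/59 + k/59 (b(k) = (k + 2)/(60 - 1) = (2 + k)/59 = (2 + k)*(1/59) = 2/59 + k/59)
(-31245 - 1026) + sqrt(b(-66) - 995) = (-31245 - 1026) + sqrt((2/59 + (1/59)*(-66)) - 995) = -32271 + sqrt((2/59 - 66/59) - 995) = -32271 + sqrt(-64/59 - 995) = -32271 + sqrt(-58769/59) = -32271 + I*sqrt(3467371)/59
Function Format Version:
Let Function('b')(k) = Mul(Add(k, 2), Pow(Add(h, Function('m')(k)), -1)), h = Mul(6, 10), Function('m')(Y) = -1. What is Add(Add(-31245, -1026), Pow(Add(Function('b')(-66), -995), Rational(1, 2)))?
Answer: Add(-32271, Mul(Rational(1, 59), I, Pow(3467371, Rational(1, 2)))) ≈ Add(-32271., Mul(31.561, I))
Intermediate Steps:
h = 60
Function('b')(k) = Add(Rational(2, 59), Mul(Rational(1, 59), k)) (Function('b')(k) = Mul(Add(k, 2), Pow(Add(60, -1), -1)) = Mul(Add(2, k), Pow(59, -1)) = Mul(Add(2, k), Rational(1, 59)) = Add(Rational(2, 59), Mul(Rational(1, 59), k)))
Add(Add(-31245, -1026), Pow(Add(Function('b')(-66), -995), Rational(1, 2))) = Add(Add(-31245, -1026), Pow(Add(Add(Rational(2, 59), Mul(Rational(1, 59), -66)), -995), Rational(1, 2))) = Add(-32271, Pow(Add(Add(Rational(2, 59), Rational(-66, 59)), -995), Rational(1, 2))) = Add(-32271, Pow(Add(Rational(-64, 59), -995), Rational(1, 2))) = Add(-32271, Pow(Rational(-58769, 59), Rational(1, 2))) = Add(-32271, Mul(Rational(1, 59), I, Pow(3467371, Rational(1, 2))))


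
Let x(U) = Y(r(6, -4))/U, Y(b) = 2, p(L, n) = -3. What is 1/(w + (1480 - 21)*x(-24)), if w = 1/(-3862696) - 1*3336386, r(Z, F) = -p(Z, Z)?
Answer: -11588088/38663743488337 ≈ -2.9971e-7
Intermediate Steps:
r(Z, F) = 3 (r(Z, F) = -1*(-3) = 3)
x(U) = 2/U
w = -12887444856657/3862696 (w = -1/3862696 - 3336386 = -12887444856657/3862696 ≈ -3.3364e+6)
1/(w + (1480 - 21)*x(-24)) = 1/(-12887444856657/3862696 + (1480 - 21)*(2/(-24))) = 1/(-12887444856657/3862696 + 1459*(2*(-1/24))) = 1/(-12887444856657/3862696 + 1459*(-1/12)) = 1/(-12887444856657/3862696 - 1459/12) = 1/(-38663743488337/11588088) = -11588088/38663743488337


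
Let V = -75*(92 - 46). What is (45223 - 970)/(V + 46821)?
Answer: 4917/4819 ≈ 1.0203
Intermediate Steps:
V = -3450 (V = -75*46 = -3450)
(45223 - 970)/(V + 46821) = (45223 - 970)/(-3450 + 46821) = 44253/43371 = 44253*(1/43371) = 4917/4819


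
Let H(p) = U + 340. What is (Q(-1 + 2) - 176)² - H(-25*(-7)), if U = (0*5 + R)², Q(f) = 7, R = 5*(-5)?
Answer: 27596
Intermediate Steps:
R = -25
U = 625 (U = (0*5 - 25)² = (0 - 25)² = (-25)² = 625)
H(p) = 965 (H(p) = 625 + 340 = 965)
(Q(-1 + 2) - 176)² - H(-25*(-7)) = (7 - 176)² - 1*965 = (-169)² - 965 = 28561 - 965 = 27596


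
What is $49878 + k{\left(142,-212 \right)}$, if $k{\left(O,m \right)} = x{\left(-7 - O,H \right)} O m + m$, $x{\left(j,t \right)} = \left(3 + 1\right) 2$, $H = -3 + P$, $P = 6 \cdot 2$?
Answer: $-191166$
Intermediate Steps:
$P = 12$
$H = 9$ ($H = -3 + 12 = 9$)
$x{\left(j,t \right)} = 8$ ($x{\left(j,t \right)} = 4 \cdot 2 = 8$)
$k{\left(O,m \right)} = m + 8 O m$ ($k{\left(O,m \right)} = 8 O m + m = m + 8 O m$)
$49878 + k{\left(142,-212 \right)} = 49878 - 212 \left(1 + 8 \cdot 142\right) = 49878 - 212 \left(1 + 1136\right) = 49878 - 241044 = -191166$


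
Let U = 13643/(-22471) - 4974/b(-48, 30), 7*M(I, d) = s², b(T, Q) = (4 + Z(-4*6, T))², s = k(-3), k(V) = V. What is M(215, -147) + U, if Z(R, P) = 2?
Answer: -129758785/943782 ≈ -137.49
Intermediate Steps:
s = -3
b(T, Q) = 36 (b(T, Q) = (4 + 2)² = 6² = 36)
M(I, d) = 9/7 (M(I, d) = (⅐)*(-3)² = (⅐)*9 = 9/7)
U = -18710317/134826 (U = 13643/(-22471) - 4974/36 = 13643*(-1/22471) - 4974*1/36 = -13643/22471 - 829/6 = -18710317/134826 ≈ -138.77)
M(215, -147) + U = 9/7 - 18710317/134826 = -129758785/943782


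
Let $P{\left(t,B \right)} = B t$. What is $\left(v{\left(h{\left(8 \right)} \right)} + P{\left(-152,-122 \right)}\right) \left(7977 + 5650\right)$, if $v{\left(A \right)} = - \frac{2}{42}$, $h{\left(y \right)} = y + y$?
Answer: $\frac{5306667221}{21} \approx 2.527 \cdot 10^{8}$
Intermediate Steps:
$h{\left(y \right)} = 2 y$
$v{\left(A \right)} = - \frac{1}{21}$ ($v{\left(A \right)} = \left(-2\right) \frac{1}{42} = - \frac{1}{21}$)
$\left(v{\left(h{\left(8 \right)} \right)} + P{\left(-152,-122 \right)}\right) \left(7977 + 5650\right) = \left(- \frac{1}{21} - -18544\right) \left(7977 + 5650\right) = \left(- \frac{1}{21} + 18544\right) 13627 = \frac{389423}{21} \cdot 13627 = \frac{5306667221}{21}$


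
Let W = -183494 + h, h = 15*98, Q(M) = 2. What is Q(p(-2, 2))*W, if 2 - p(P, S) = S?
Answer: -364048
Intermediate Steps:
p(P, S) = 2 - S
h = 1470
W = -182024 (W = -183494 + 1470 = -182024)
Q(p(-2, 2))*W = 2*(-182024) = -364048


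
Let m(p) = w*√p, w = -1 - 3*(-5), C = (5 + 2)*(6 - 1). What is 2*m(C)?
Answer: 28*√35 ≈ 165.65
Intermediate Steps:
C = 35 (C = 7*5 = 35)
w = 14 (w = -1 + 15 = 14)
m(p) = 14*√p
2*m(C) = 2*(14*√35) = 28*√35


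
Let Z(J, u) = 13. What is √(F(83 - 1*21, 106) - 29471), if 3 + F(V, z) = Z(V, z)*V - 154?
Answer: I*√28822 ≈ 169.77*I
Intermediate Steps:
F(V, z) = -157 + 13*V (F(V, z) = -3 + (13*V - 154) = -3 + (-154 + 13*V) = -157 + 13*V)
√(F(83 - 1*21, 106) - 29471) = √((-157 + 13*(83 - 1*21)) - 29471) = √((-157 + 13*(83 - 21)) - 29471) = √((-157 + 13*62) - 29471) = √((-157 + 806) - 29471) = √(649 - 29471) = √(-28822) = I*√28822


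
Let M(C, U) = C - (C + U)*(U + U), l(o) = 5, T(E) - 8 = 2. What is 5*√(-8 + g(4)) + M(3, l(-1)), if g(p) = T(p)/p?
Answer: -77 + 5*I*√22/2 ≈ -77.0 + 11.726*I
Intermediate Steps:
T(E) = 10 (T(E) = 8 + 2 = 10)
M(C, U) = C - 2*U*(C + U) (M(C, U) = C - (C + U)*2*U = C - 2*U*(C + U))
g(p) = 10/p
5*√(-8 + g(4)) + M(3, l(-1)) = 5*√(-8 + 10/4) + (3 - 2*5² - 2*3*5) = 5*√(-8 + 10*(¼)) + (3 - 2*25 - 30) = 5*√(-8 + 5/2) + (3 - 50 - 30) = 5*√(-11/2) - 77 = 5*(I*√22/2) - 77 = 5*I*√22/2 - 77 = -77 + 5*I*√22/2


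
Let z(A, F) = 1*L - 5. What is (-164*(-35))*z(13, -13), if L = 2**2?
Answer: -5740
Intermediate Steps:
L = 4
z(A, F) = -1 (z(A, F) = 1*4 - 5 = 4 - 5 = -1)
(-164*(-35))*z(13, -13) = -164*(-35)*(-1) = 5740*(-1) = -5740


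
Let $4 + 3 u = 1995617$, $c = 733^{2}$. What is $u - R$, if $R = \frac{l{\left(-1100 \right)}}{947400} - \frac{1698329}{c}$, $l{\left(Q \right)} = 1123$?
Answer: $\frac{338608972768499653}{509027598600} \approx 6.6521 \cdot 10^{5}$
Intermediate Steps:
$c = 537289$
$R = - \frac{1608393519053}{509027598600}$ ($R = \frac{1123}{947400} - \frac{1698329}{537289} = - \frac{1608393519053}{509027598600} \approx -3.1597$)
$u = \frac{1995613}{3}$ ($u = - \frac{4}{3} + \frac{1}{3} \cdot 1995617 = - \frac{4}{3} + \frac{1995617}{3} = \frac{1995613}{3} \approx 6.652 \cdot 10^{5}$)
$u - R = \frac{1995613}{3} - - \frac{1608393519053}{509027598600} = \frac{1995613}{3} + \frac{1608393519053}{509027598600} = \frac{338608972768499653}{509027598600}$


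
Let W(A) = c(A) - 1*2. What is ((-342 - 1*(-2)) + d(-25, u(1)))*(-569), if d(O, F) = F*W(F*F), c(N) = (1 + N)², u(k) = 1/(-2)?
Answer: 6186737/32 ≈ 1.9334e+5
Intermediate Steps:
u(k) = -½
W(A) = -2 + (1 + A)² (W(A) = (1 + A)² - 1*2 = (1 + A)² - 2 = -2 + (1 + A)²)
d(O, F) = F*(-2 + (1 + F²)²) (d(O, F) = F*(-2 + (1 + F*F)²) = F*(-2 + (1 + F²)²))
((-342 - 1*(-2)) + d(-25, u(1)))*(-569) = ((-342 - 1*(-2)) - (-2 + (1 + (-½)²)²)/2)*(-569) = ((-342 + 2) - (-2 + (1 + ¼)²)/2)*(-569) = (-340 - (-2 + (5/4)²)/2)*(-569) = (-340 - (-2 + 25/16)/2)*(-569) = (-340 - ½*(-7/16))*(-569) = (-340 + 7/32)*(-569) = -10873/32*(-569) = 6186737/32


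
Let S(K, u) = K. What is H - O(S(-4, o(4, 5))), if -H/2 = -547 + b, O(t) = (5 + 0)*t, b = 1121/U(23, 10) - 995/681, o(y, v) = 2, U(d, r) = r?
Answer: 3039719/3405 ≈ 892.72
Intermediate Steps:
b = 753451/6810 (b = 1121/10 - 995/681 = 753451/6810 ≈ 110.64)
O(t) = 5*t
H = 2971619/3405 (H = -2*(-547 + 753451/6810) = -2*(-2971619/6810) = 2971619/3405 ≈ 872.72)
H - O(S(-4, o(4, 5))) = 2971619/3405 - 5*(-4) = 2971619/3405 - 1*(-20) = 2971619/3405 + 20 = 3039719/3405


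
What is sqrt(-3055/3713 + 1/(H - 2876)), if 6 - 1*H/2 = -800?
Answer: I*sqrt(82239)/316 ≈ 0.90751*I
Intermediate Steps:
H = 1612 (H = 12 - 2*(-800) = 12 + 1600 = 1612)
sqrt(-3055/3713 + 1/(H - 2876)) = sqrt(-3055/3713 + 1/(1612 - 2876)) = sqrt(-3055*1/3713 + 1/(-1264)) = sqrt(-65/79 - 1/1264) = sqrt(-1041/1264) = I*sqrt(82239)/316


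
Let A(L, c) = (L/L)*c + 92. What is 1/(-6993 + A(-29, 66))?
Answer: -1/6835 ≈ -0.00014631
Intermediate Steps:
A(L, c) = 92 + c (A(L, c) = 1*c + 92 = c + 92 = 92 + c)
1/(-6993 + A(-29, 66)) = 1/(-6993 + (92 + 66)) = 1/(-6993 + 158) = 1/(-6835) = -1/6835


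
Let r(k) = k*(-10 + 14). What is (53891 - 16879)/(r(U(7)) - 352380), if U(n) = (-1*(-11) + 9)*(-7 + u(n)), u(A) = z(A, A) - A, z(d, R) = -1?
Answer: -9253/88395 ≈ -0.10468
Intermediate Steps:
u(A) = -1 - A
U(n) = -160 - 20*n (U(n) = (-1*(-11) + 9)*(-7 + (-1 - n)) = (11 + 9)*(-8 - n) = 20*(-8 - n) = -160 - 20*n)
r(k) = 4*k (r(k) = k*4 = 4*k)
(53891 - 16879)/(r(U(7)) - 352380) = (53891 - 16879)/(4*(-160 - 20*7) - 352380) = 37012/(4*(-160 - 140) - 352380) = 37012/(4*(-300) - 352380) = 37012/(-1200 - 352380) = 37012/(-353580) = 37012*(-1/353580) = -9253/88395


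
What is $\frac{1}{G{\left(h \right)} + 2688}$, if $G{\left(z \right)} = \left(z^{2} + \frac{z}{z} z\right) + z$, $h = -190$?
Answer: $\frac{1}{38408} \approx 2.6036 \cdot 10^{-5}$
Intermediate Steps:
$G{\left(z \right)} = z^{2} + 2 z$ ($G{\left(z \right)} = \left(z^{2} + 1 z\right) + z = \left(z^{2} + z\right) + z = \left(z + z^{2}\right) + z = z^{2} + 2 z$)
$\frac{1}{G{\left(h \right)} + 2688} = \frac{1}{- 190 \left(2 - 190\right) + 2688} = \frac{1}{\left(-190\right) \left(-188\right) + 2688} = \frac{1}{35720 + 2688} = \frac{1}{38408}$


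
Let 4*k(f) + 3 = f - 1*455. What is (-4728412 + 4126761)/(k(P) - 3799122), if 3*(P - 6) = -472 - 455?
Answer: 2406604/15197249 ≈ 0.15836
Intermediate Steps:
P = -303 (P = 6 + (-472 - 455)/3 = 6 + (1/3)*(-927) = 6 - 309 = -303)
k(f) = -229/2 + f/4 (k(f) = -3/4 + (f - 1*455)/4 = -3/4 + (f - 455)/4 = -3/4 + (-455 + f)/4 = -3/4 + (-455/4 + f/4) = -229/2 + f/4)
(-4728412 + 4126761)/(k(P) - 3799122) = (-4728412 + 4126761)/((-229/2 + (1/4)*(-303)) - 3799122) = -601651/((-229/2 - 303/4) - 3799122) = -601651/(-761/4 - 3799122) = -601651/(-15197249/4) = -601651*(-4/15197249) = 2406604/15197249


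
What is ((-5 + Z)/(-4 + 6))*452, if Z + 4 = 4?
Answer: -1130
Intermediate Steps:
Z = 0 (Z = -4 + 4 = 0)
((-5 + Z)/(-4 + 6))*452 = ((-5 + 0)/(-4 + 6))*452 = -5/2*452 = -1130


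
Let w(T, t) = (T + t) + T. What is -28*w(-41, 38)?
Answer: 1232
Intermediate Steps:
w(T, t) = t + 2*T
-28*w(-41, 38) = -28*(38 + 2*(-41)) = -28*(38 - 82) = -28*(-44) = 1232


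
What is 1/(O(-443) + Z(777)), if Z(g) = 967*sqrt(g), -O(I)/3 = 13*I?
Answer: -5759/142689808 + 967*sqrt(777)/428069424 ≈ 2.2608e-5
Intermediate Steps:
O(I) = -39*I
1/(O(-443) + Z(777)) = 1/(-39*(-443) + 967*sqrt(777)) = 1/(17277 + 967*sqrt(777))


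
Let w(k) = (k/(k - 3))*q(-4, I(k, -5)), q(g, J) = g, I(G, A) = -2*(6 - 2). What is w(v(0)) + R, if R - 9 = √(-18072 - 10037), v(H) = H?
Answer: 9 + I*√28109 ≈ 9.0 + 167.66*I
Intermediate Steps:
I(G, A) = -8 (I(G, A) = -2*4 = -8)
w(k) = -4*k/(-3 + k) (w(k) = (k/(k - 3))*(-4) = (k/(-3 + k))*(-4) = -4*k/(-3 + k))
R = 9 + I*√28109 (R = 9 + √(-18072 - 10037) = 9 + √(-28109) = 9 + I*√28109 ≈ 9.0 + 167.66*I)
w(v(0)) + R = -4*0/(-3 + 0) + (9 + I*√28109) = -4*0/(-3) + (9 + I*√28109) = -4*0*(-⅓) + (9 + I*√28109) = 0 + (9 + I*√28109) = 9 + I*√28109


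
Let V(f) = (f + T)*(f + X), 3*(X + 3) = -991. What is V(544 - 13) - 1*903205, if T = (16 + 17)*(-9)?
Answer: -856951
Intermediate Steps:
X = -1000/3 (X = -3 + (⅓)*(-991) = -3 - 991/3 = -1000/3 ≈ -333.33)
T = -297 (T = 33*(-9) = -297)
V(f) = (-297 + f)*(-1000/3 + f) (V(f) = (f - 297)*(f - 1000/3) = (-297 + f)*(-1000/3 + f))
V(544 - 13) - 1*903205 = (99000 + (544 - 13)² - 1891*(544 - 13)/3) - 1*903205 = (99000 + 531² - 1891/3*531) - 903205 = (99000 + 281961 - 334707) - 903205 = 46254 - 903205 = -856951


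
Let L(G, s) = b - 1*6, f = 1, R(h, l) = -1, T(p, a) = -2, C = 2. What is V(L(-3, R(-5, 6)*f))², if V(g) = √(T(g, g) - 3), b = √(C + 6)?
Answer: -5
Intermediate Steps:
b = 2*√2 (b = √(2 + 6) = √8 = 2*√2 ≈ 2.8284)
L(G, s) = -6 + 2*√2 (L(G, s) = 2*√2 - 1*6 = 2*√2 - 6 = -6 + 2*√2)
V(g) = I*√5 (V(g) = √(-2 - 3) = √(-5) = I*√5)
V(L(-3, R(-5, 6)*f))² = (I*√5)² = -5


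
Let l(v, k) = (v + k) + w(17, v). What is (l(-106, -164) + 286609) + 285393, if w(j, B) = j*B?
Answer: 569930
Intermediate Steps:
w(j, B) = B*j
l(v, k) = k + 18*v (l(v, k) = (v + k) + v*17 = (k + v) + 17*v = k + 18*v)
(l(-106, -164) + 286609) + 285393 = ((-164 + 18*(-106)) + 286609) + 285393 = ((-164 - 1908) + 286609) + 285393 = (-2072 + 286609) + 285393 = 284537 + 285393 = 569930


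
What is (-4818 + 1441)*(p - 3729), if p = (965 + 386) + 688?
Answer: 5707130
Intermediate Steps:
p = 2039 (p = 1351 + 688 = 2039)
(-4818 + 1441)*(p - 3729) = (-4818 + 1441)*(2039 - 3729) = -3377*(-1690) = 5707130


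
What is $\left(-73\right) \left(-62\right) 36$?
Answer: $162936$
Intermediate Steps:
$\left(-73\right) \left(-62\right) 36 = 4526 \cdot 36 = 162936$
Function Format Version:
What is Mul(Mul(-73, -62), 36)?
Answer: 162936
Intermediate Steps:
Mul(Mul(-73, -62), 36) = Mul(4526, 36) = 162936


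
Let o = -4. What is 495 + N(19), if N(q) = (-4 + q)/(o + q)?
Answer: 496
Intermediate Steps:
N(q) = 1 (N(q) = (-4 + q)/(-4 + q) = 1)
495 + N(19) = 495 + 1 = 496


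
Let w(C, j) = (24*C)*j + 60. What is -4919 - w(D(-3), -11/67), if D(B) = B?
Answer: -334385/67 ≈ -4990.8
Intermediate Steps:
w(C, j) = 60 + 24*C*j (w(C, j) = 24*C*j + 60 = 60 + 24*C*j)
-4919 - w(D(-3), -11/67) = -4919 - (60 + 24*(-3)*(-11/67)) = -4919 - (60 + 792/67) = -4919 - 1*4812/67 = -4919 - 4812/67 = -334385/67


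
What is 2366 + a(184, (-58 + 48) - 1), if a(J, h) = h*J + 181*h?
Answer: -1649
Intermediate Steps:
a(J, h) = 181*h + J*h (a(J, h) = J*h + 181*h = 181*h + J*h)
2366 + a(184, (-58 + 48) - 1) = 2366 + ((-58 + 48) - 1)*(181 + 184) = 2366 + (-10 - 1)*365 = 2366 - 11*365 = 2366 - 4015 = -1649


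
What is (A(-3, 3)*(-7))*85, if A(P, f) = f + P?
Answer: 0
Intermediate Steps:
A(P, f) = P + f
(A(-3, 3)*(-7))*85 = ((-3 + 3)*(-7))*85 = (0*(-7))*85 = 0*85 = 0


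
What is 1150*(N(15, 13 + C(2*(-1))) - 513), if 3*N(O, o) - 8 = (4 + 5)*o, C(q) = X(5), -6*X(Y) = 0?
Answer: -1626100/3 ≈ -5.4203e+5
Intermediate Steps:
X(Y) = 0 (X(Y) = -1/6*0 = 0)
C(q) = 0
N(O, o) = 8/3 + 3*o (N(O, o) = 8/3 + ((4 + 5)*o)/3 = 8/3 + (9*o)/3 = 8/3 + 3*o)
1150*(N(15, 13 + C(2*(-1))) - 513) = 1150*((8/3 + 3*(13 + 0)) - 513) = 1150*((8/3 + 3*13) - 513) = 1150*((8/3 + 39) - 513) = 1150*(125/3 - 513) = 1150*(-1414/3) = -1626100/3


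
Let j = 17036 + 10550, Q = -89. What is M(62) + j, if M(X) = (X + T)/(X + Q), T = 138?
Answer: 744622/27 ≈ 27579.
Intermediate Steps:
j = 27586
M(X) = (138 + X)/(-89 + X) (M(X) = (X + 138)/(X - 89) = (138 + X)/(-89 + X))
M(62) + j = (138 + 62)/(-89 + 62) + 27586 = 200/(-27) + 27586 = -1/27*200 + 27586 = -200/27 + 27586 = 744622/27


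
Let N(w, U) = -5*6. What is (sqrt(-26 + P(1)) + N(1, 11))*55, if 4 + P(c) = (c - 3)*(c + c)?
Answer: -1650 + 55*I*sqrt(34) ≈ -1650.0 + 320.7*I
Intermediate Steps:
N(w, U) = -30
P(c) = -4 + 2*c*(-3 + c) (P(c) = -4 + (c - 3)*(c + c) = -4 + (-3 + c)*(2*c) = -4 + 2*c*(-3 + c))
(sqrt(-26 + P(1)) + N(1, 11))*55 = (sqrt(-26 + (-4 - 6*1 + 2*1**2)) - 30)*55 = (sqrt(-26 + (-4 - 6 + 2*1)) - 30)*55 = (sqrt(-26 + (-4 - 6 + 2)) - 30)*55 = (sqrt(-26 - 8) - 30)*55 = (sqrt(-34) - 30)*55 = (I*sqrt(34) - 30)*55 = (-30 + I*sqrt(34))*55 = -1650 + 55*I*sqrt(34)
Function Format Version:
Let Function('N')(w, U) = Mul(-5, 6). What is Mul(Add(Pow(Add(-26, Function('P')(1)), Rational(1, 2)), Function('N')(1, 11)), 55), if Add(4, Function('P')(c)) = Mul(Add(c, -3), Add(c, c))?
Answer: Add(-1650, Mul(55, I, Pow(34, Rational(1, 2)))) ≈ Add(-1650.0, Mul(320.70, I))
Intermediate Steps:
Function('N')(w, U) = -30
Function('P')(c) = Add(-4, Mul(2, c, Add(-3, c))) (Function('P')(c) = Add(-4, Mul(Add(c, -3), Add(c, c))) = Add(-4, Mul(Add(-3, c), Mul(2, c))) = Add(-4, Mul(2, c, Add(-3, c))))
Mul(Add(Pow(Add(-26, Function('P')(1)), Rational(1, 2)), Function('N')(1, 11)), 55) = Mul(Add(Pow(Add(-26, Add(-4, Mul(-6, 1), Mul(2, Pow(1, 2)))), Rational(1, 2)), -30), 55) = Mul(Add(Pow(Add(-26, Add(-4, -6, Mul(2, 1))), Rational(1, 2)), -30), 55) = Mul(Add(Pow(Add(-26, Add(-4, -6, 2)), Rational(1, 2)), -30), 55) = Mul(Add(Pow(Add(-26, -8), Rational(1, 2)), -30), 55) = Mul(Add(Pow(-34, Rational(1, 2)), -30), 55) = Mul(Add(Mul(I, Pow(34, Rational(1, 2))), -30), 55) = Mul(Add(-30, Mul(I, Pow(34, Rational(1, 2)))), 55) = Add(-1650, Mul(55, I, Pow(34, Rational(1, 2))))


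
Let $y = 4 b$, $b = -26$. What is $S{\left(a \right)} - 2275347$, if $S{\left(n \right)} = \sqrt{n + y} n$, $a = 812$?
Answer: $-2275347 + 1624 \sqrt{177} \approx -2.2537 \cdot 10^{6}$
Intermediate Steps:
$y = -104$ ($y = 4 \left(-26\right) = -104$)
$S{\left(n \right)} = n \sqrt{-104 + n}$ ($S{\left(n \right)} = \sqrt{n - 104} n = \sqrt{-104 + n} n = n \sqrt{-104 + n}$)
$S{\left(a \right)} - 2275347 = 812 \sqrt{-104 + 812} - 2275347 = 812 \sqrt{708} - 2275347 = 812 \cdot 2 \sqrt{177} - 2275347 = 1624 \sqrt{177} - 2275347 = -2275347 + 1624 \sqrt{177}$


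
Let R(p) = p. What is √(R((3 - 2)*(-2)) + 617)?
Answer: √615 ≈ 24.799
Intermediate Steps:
√(R((3 - 2)*(-2)) + 617) = √((3 - 2)*(-2) + 617) = √(1*(-2) + 617) = √(-2 + 617) = √615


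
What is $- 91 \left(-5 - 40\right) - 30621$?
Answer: $-26526$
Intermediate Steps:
$- 91 \left(-5 - 40\right) - 30621 = \left(-91\right) \left(-45\right) - 30621 = 4095 - 30621 = -26526$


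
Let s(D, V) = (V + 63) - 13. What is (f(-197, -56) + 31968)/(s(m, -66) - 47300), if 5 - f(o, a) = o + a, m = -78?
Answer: -5371/7886 ≈ -0.68108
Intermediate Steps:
f(o, a) = 5 - a - o (f(o, a) = 5 - (o + a) = 5 - (a + o) = 5 + (-a - o) = 5 - a - o)
s(D, V) = 50 + V (s(D, V) = (63 + V) - 13 = 50 + V)
(f(-197, -56) + 31968)/(s(m, -66) - 47300) = ((5 - 1*(-56) - 1*(-197)) + 31968)/((50 - 66) - 47300) = ((5 + 56 + 197) + 31968)/(-16 - 47300) = (258 + 31968)/(-47316) = 32226*(-1/47316) = -5371/7886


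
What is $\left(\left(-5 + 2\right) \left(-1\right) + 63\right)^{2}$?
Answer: $4356$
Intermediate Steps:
$\left(\left(-5 + 2\right) \left(-1\right) + 63\right)^{2} = \left(\left(-3\right) \left(-1\right) + 63\right)^{2} = \left(3 + 63\right)^{2} = 66^{2} = 4356$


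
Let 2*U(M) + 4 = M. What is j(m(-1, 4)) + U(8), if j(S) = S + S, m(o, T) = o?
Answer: 0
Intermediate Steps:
j(S) = 2*S
U(M) = -2 + M/2
j(m(-1, 4)) + U(8) = 2*(-1) + (-2 + (1/2)*8) = -2 + (-2 + 4) = -2 + 2 = 0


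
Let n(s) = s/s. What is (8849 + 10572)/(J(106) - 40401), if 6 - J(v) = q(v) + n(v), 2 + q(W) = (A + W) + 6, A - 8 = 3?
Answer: -19421/40517 ≈ -0.47933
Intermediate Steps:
A = 11 (A = 8 + 3 = 11)
q(W) = 15 + W (q(W) = -2 + ((11 + W) + 6) = -2 + (17 + W) = 15 + W)
n(s) = 1
J(v) = -10 - v (J(v) = 6 - ((15 + v) + 1) = 6 - (16 + v) = 6 + (-16 - v) = -10 - v)
(8849 + 10572)/(J(106) - 40401) = (8849 + 10572)/((-10 - 1*106) - 40401) = 19421/((-10 - 106) - 40401) = 19421/(-116 - 40401) = 19421/(-40517) = 19421*(-1/40517) = -19421/40517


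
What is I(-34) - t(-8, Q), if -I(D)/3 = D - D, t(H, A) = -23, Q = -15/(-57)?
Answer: 23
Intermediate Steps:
Q = 5/19 (Q = -15*(-1/57) = 5/19 ≈ 0.26316)
I(D) = 0 (I(D) = -3*(D - D) = -3*0 = 0)
I(-34) - t(-8, Q) = 0 - 1*(-23) = 0 + 23 = 23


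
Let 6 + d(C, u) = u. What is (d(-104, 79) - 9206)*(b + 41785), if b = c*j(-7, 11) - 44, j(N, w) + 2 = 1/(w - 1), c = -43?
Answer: -3819667191/10 ≈ -3.8197e+8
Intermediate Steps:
j(N, w) = -2 + 1/(-1 + w) (j(N, w) = -2 + 1/(w - 1) = -2 + 1/(-1 + w))
d(C, u) = -6 + u
b = 377/10 (b = -43*(3 - 2*11)/(-1 + 11) - 44 = -43*(3 - 22)/10 - 44 = -43*(-19)/10 - 44 = -43*(-19/10) - 44 = 817/10 - 44 = 377/10 ≈ 37.700)
(d(-104, 79) - 9206)*(b + 41785) = ((-6 + 79) - 9206)*(377/10 + 41785) = (73 - 9206)*(418227/10) = -9133*418227/10 = -3819667191/10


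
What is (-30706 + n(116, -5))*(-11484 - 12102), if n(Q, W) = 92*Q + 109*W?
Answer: 485376294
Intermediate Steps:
(-30706 + n(116, -5))*(-11484 - 12102) = (-30706 + (92*116 + 109*(-5)))*(-11484 - 12102) = (-30706 + (10672 - 545))*(-23586) = (-30706 + 10127)*(-23586) = -20579*(-23586) = 485376294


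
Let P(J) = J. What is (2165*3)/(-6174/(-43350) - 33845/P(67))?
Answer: -3144067125/244461182 ≈ -12.861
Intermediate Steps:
(2165*3)/(-6174/(-43350) - 33845/P(67)) = (2165*3)/(-6174/(-43350) - 33845/67) = 6495/(-6174*(-1/43350) - 33845*1/67) = 6495/(1029/7225 - 33845/67) = 6495/(-244461182/484075) = 6495*(-484075/244461182) = -3144067125/244461182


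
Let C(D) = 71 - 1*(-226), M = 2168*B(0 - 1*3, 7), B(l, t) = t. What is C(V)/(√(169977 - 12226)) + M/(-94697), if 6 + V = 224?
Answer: -15176/94697 + 27*√157751/14341 ≈ 0.58752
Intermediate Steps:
V = 218 (V = -6 + 224 = 218)
M = 15176 (M = 2168*7 = 15176)
C(D) = 297 (C(D) = 71 + 226 = 297)
C(V)/(√(169977 - 12226)) + M/(-94697) = 297/(√(169977 - 12226)) + 15176/(-94697) = 297/(√157751) + 15176*(-1/94697) = 297*(√157751/157751) - 15176/94697 = 27*√157751/14341 - 15176/94697 = -15176/94697 + 27*√157751/14341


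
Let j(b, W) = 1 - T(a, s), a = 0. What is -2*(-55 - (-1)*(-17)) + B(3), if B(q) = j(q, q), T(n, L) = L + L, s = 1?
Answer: 143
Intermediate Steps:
T(n, L) = 2*L
j(b, W) = -1 (j(b, W) = 1 - 2 = -1)
B(q) = -1
-2*(-55 - (-1)*(-17)) + B(3) = -2*(-55 - (-1)*(-17)) - 1 = -2*(-55 - 1*17) - 1 = -2*(-55 - 17) - 1 = -2*(-72) - 1 = 144 - 1 = 143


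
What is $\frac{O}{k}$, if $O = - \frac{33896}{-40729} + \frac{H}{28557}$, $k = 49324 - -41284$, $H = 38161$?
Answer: $\frac{2522227441}{105385988386224} \approx 2.3933 \cdot 10^{-5}$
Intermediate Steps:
$k = 90608$ ($k = 49324 + 41284 = 90608$)
$O = \frac{2522227441}{1163098053}$ ($O = - \frac{33896}{-40729} + \frac{38161}{28557} = \left(-33896\right) \left(- \frac{1}{40729}\right) + 38161 \cdot \frac{1}{28557} = \frac{33896}{40729} + \frac{38161}{28557} = \frac{2522227441}{1163098053} \approx 2.1685$)
$\frac{O}{k} = \frac{2522227441}{1163098053 \cdot 90608} = \frac{2522227441}{1163098053} \cdot \frac{1}{90608} = \frac{2522227441}{105385988386224}$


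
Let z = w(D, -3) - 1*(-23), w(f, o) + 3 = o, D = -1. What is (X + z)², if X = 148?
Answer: 27225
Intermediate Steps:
w(f, o) = -3 + o
z = 17 (z = (-3 - 3) - 1*(-23) = -6 + 23 = 17)
(X + z)² = (148 + 17)² = 165² = 27225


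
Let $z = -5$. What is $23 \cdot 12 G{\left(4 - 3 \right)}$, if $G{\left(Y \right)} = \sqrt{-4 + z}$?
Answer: $828 i \approx 828.0 i$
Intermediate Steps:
$G{\left(Y \right)} = 3 i$ ($G{\left(Y \right)} = \sqrt{-4 - 5} = \sqrt{-9} = 3 i$)
$23 \cdot 12 G{\left(4 - 3 \right)} = 23 \cdot 12 \cdot 3 i = 276 \cdot 3 i = 828 i$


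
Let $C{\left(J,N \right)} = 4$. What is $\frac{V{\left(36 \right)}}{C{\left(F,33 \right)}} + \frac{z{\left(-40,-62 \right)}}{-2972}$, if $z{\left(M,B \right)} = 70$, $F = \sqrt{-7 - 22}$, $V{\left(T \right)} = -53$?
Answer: $- \frac{39449}{2972} \approx -13.274$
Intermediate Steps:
$F = i \sqrt{29}$ ($F = \sqrt{-29} = i \sqrt{29} \approx 5.3852 i$)
$\frac{V{\left(36 \right)}}{C{\left(F,33 \right)}} + \frac{z{\left(-40,-62 \right)}}{-2972} = - \frac{53}{4} + \frac{70}{-2972} = \left(-53\right) \frac{1}{4} + 70 \left(- \frac{1}{2972}\right) = - \frac{53}{4} - \frac{35}{1486} = - \frac{39449}{2972}$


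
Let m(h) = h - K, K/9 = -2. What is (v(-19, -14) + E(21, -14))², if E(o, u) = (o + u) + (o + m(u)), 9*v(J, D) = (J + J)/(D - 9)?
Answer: 44382244/42849 ≈ 1035.8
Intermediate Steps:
K = -18 (K = 9*(-2) = -18)
m(h) = 18 + h (m(h) = h - 1*(-18) = h + 18 = 18 + h)
v(J, D) = 2*J/(9*(-9 + D)) (v(J, D) = ((J + J)/(D - 9))/9 = ((2*J)/(-9 + D))/9 = (2*J/(-9 + D))/9 = 2*J/(9*(-9 + D)))
E(o, u) = 18 + 2*o + 2*u (E(o, u) = (o + u) + (o + (18 + u)) = (o + u) + (18 + o + u) = 18 + 2*o + 2*u)
(v(-19, -14) + E(21, -14))² = ((2/9)*(-19)/(-9 - 14) + (18 + 2*21 + 2*(-14)))² = ((2/9)*(-19)/(-23) + (18 + 42 - 28))² = ((2/9)*(-19)*(-1/23) + 32)² = (38/207 + 32)² = (6662/207)² = 44382244/42849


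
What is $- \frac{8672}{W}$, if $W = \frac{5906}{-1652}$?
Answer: $\frac{7163072}{2953} \approx 2425.7$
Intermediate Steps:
$W = - \frac{2953}{826}$ ($W = 5906 \left(- \frac{1}{1652}\right) = - \frac{2953}{826} \approx -3.5751$)
$- \frac{8672}{W} = - \frac{8672}{- \frac{2953}{826}} = \left(-8672\right) \left(- \frac{826}{2953}\right) = \frac{7163072}{2953}$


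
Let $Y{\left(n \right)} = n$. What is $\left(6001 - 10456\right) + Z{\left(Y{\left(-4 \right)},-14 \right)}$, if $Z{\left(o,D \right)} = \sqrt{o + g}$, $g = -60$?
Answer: $-4455 + 8 i \approx -4455.0 + 8.0 i$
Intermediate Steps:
$Z{\left(o,D \right)} = \sqrt{-60 + o}$ ($Z{\left(o,D \right)} = \sqrt{o - 60} = \sqrt{-60 + o}$)
$\left(6001 - 10456\right) + Z{\left(Y{\left(-4 \right)},-14 \right)} = \left(6001 - 10456\right) + \sqrt{-60 - 4} = -4455 + \sqrt{-64} = -4455 + 8 i$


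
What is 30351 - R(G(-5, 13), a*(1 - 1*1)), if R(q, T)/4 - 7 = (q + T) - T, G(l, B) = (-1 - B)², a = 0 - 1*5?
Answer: 29539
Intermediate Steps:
a = -5 (a = 0 - 5 = -5)
R(q, T) = 28 + 4*q (R(q, T) = 28 + 4*((q + T) - T) = 28 + 4*((T + q) - T) = 28 + 4*q)
30351 - R(G(-5, 13), a*(1 - 1*1)) = 30351 - (28 + 4*(1 + 13)²) = 30351 - (28 + 4*14²) = 30351 - (28 + 4*196) = 30351 - (28 + 784) = 30351 - 1*812 = 30351 - 812 = 29539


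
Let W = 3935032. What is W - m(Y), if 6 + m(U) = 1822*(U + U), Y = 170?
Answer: 3315558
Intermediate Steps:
m(U) = -6 + 3644*U (m(U) = -6 + 1822*(U + U) = -6 + 1822*(2*U) = -6 + 3644*U)
W - m(Y) = 3935032 - (-6 + 3644*170) = 3935032 - (-6 + 619480) = 3935032 - 1*619474 = 3935032 - 619474 = 3315558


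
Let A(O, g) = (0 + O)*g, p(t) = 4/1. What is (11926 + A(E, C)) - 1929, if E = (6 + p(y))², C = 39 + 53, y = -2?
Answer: 19197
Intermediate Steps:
p(t) = 4 (p(t) = 4*1 = 4)
C = 92
E = 100 (E = (6 + 4)² = 10² = 100)
A(O, g) = O*g
(11926 + A(E, C)) - 1929 = (11926 + 100*92) - 1929 = (11926 + 9200) - 1929 = 21126 - 1929 = 19197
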